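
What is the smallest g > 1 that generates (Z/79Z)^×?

φ(79) = 79 − 1 = 78 = 2 · 3 · 13.
Test candidates g = 2, 3, … against the prime factors q ∈ {2, 3, 13} of φ(79): g is a generator iff g^(78/q) ≢ 1 for every such q.
g = 2: 2^39 ≡ 1 — hits 1, so not a primitive root.
g = 3: 3^39 ≡ 78; 3^26 ≡ 23; 3^6 ≡ 18 — none is 1, so 3 is a primitive root.
Hence the least primitive root of 79 is 3.

3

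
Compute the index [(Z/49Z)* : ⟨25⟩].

2

The order of 25 must divide φ(49) = φ(7^2) = 7·(7−1) = 42 = 2 · 3 · 7.
Divisors of 42: 1, 2, 3, 6, 7, 14, 21, 42.
Compute 25^d (mod 49) for the divisors d until we hit 1:
25^1 ≡ 25 (mod 49)
25^2 ≡ 37 (mod 49)
25^3 ≡ 43 (mod 49)
25^6 ≡ 36 (mod 49)
25^7 ≡ 18 (mod 49)
25^14 ≡ 30 (mod 49)
25^21 ≡ 1 (mod 49) ✓
The order of 25 is 21, so the subgroup it generates has 21 elements.
The index is φ(49) / ord(25) = 42 / 21 = 2.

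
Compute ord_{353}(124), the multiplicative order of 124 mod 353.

Since 124 ∈ (Z/353Z)^×, its order divides φ(353) = 353 − 1 = 352 = 2^5 · 11.
Divisors of 352: 1, 2, 4, 8, 11, 16, 22, 32, 44, 88, 176, 352.
Compute 124^d (mod 353) for the divisors d until we hit 1:
124^1 ≡ 124
124^2 ≡ 197
124^4 ≡ 332
124^8 ≡ 88
124^11 ≡ 247
124^16 ≡ 331
124^22 ≡ 293
124^32 ≡ 131
124^44 ≡ 70
124^88 ≡ 311
124^176 ≡ 352
124^352 ≡ 1
Hence ord(124) = 352.

352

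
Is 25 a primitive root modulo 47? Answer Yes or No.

No

φ(47) = 47 − 1 = 46 = 2 · 23.
It suffices to check that the order of 25 is not a proper divisor of 46: compute 25^(46/q) for q ∈ {2, 23}.
25^23 ≡ 1 (mod 47)  [q = 2: ≡ 1 ✗]
25^2 ≡ 14 (mod 47)  [q = 23: ≢ 1 ✓]
Since 25^23 ≡ 1, the order of 25 divides 23 < 46, so 25 is not a primitive root.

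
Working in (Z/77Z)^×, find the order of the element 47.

30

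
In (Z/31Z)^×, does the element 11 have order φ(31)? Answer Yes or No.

Yes

φ(31) = 31 − 1 = 30 = 2 · 3 · 5.
Test 11^(30/q) mod 31 for each prime factor q of 30:
11^15 ≡ 30 (mod 31)  [q = 2: ≢ 1 ✓]
11^10 ≡ 5 (mod 31)  [q = 3: ≢ 1 ✓]
11^6 ≡ 4 (mod 31)  [q = 5: ≢ 1 ✓]
None equal 1, so ord_31(11) = 30: 11 is a primitive root.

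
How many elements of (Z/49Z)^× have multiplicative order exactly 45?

φ(49) = φ(7^2) = 7·(7−1) = 42 = 2 · 3 · 7.
Since (Z/49Z)^× is cyclic of order 42, the number of elements of order d is φ(d) when d | 42 and 0 otherwise.
Here 42 is not a multiple of 45, so there are no elements of order 45.

0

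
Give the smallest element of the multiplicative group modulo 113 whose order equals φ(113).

φ(113) = 113 − 1 = 112 = 2^4 · 7.
Test candidates g = 2, 3, … against the prime factors q ∈ {2, 7} of φ(113): g is a generator iff g^(112/q) ≢ 1 for every such q.
g = 2: 2^56 ≡ 1 — hits 1, so not a primitive root.
g = 3: 3^56 ≡ 112; 3^16 ≡ 49 — none is 1, so 3 is a primitive root.
So 3 is the smallest generator of (Z/113Z)^×.

3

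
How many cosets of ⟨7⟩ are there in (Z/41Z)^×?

By Lagrange's theorem, ord_41(7) divides φ(41) = 41 − 1 = 40 = 2^3 · 5.
Divisors of 40: 1, 2, 4, 5, 8, 10, 20, 40.
Check 7^d mod 41 for each divisor in increasing order:
7^1 ≡ 7 (mod 41)
7^2 ≡ 8 (mod 41)
7^4 ≡ 23 (mod 41)
7^5 ≡ 38 (mod 41)
7^8 ≡ 37 (mod 41)
7^10 ≡ 9 (mod 41)
7^20 ≡ 40 (mod 41)
7^40 ≡ 1 (mod 41) ✓
Thus |⟨7⟩| = ord(7) = 40.
[(Z/41Z)^× : ⟨7⟩] = 40/40 = 1.

1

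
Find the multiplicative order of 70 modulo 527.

40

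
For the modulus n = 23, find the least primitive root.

φ(23) = 23 − 1 = 22 = 2 · 11.
Test candidates g = 2, 3, … against the prime factors q ∈ {2, 11} of φ(23): g is a generator iff g^(22/q) ≢ 1 for every such q.
g = 2: 2^11 ≡ 1 — hits 1, so not a primitive root.
g = 3: 3^11 ≡ 1 — hits 1, so not a primitive root.
g = 4: 4^11 ≡ 1 — hits 1, so not a primitive root.
g = 5: 5^11 ≡ 22; 5^2 ≡ 2 — none is 1, so 5 is a primitive root.
The smallest primitive root modulo 23 is 5.

5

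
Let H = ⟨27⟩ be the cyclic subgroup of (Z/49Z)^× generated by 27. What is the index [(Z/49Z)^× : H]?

ord(27) | φ(49) = φ(7^2) = 7·(7−1) = 42 = 2 · 3 · 7.
Divisors of 42: 1, 2, 3, 6, 7, 14, 21, 42.
Evaluate successive powers at the divisors of 42:
27^1 ≡ 27
27^2 ≡ 43
27^3 ≡ 34
27^6 ≡ 29
27^7 ≡ 48
27^14 ≡ 1
The order of 27 is 14, so the subgroup it generates has 14 elements.
[(Z/49Z)^× : ⟨27⟩] = 42/14 = 3.

3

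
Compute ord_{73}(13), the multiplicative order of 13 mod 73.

ord(13) | φ(73) = 73 − 1 = 72 = 2^3 · 3^2.
Divisors of 72: 1, 2, 3, 4, 6, 8, 9, 12, 18, 24, 36, 72.
Evaluate successive powers at the divisors of 72:
13^1 ≡ 13 (mod 73)
13^2 ≡ 23 (mod 73)
13^3 ≡ 7 (mod 73)
13^4 ≡ 18 (mod 73)
13^6 ≡ 49 (mod 73)
13^8 ≡ 32 (mod 73)
13^9 ≡ 51 (mod 73)
13^12 ≡ 65 (mod 73)
13^18 ≡ 46 (mod 73)
13^24 ≡ 64 (mod 73)
13^36 ≡ 72 (mod 73)
13^72 ≡ 1 (mod 73) ✓
Therefore the multiplicative order of 13 modulo 73 is 72.

72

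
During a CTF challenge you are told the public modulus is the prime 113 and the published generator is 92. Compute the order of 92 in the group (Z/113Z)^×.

112

The order of 92 must divide φ(113) = 113 − 1 = 112 = 2^4 · 7.
Divisors of 112: 1, 2, 4, 7, 8, 14, 16, 28, 56, 112.
Test each divisor d:
92^1 ≡ 92 (mod 113)
92^2 ≡ 102 (mod 113)
92^4 ≡ 8 (mod 113)
92^7 ≡ 40 (mod 113)
92^8 ≡ 64 (mod 113)
92^14 ≡ 18 (mod 113)
92^16 ≡ 28 (mod 113)
92^28 ≡ 98 (mod 113)
92^56 ≡ 112 (mod 113)
92^112 ≡ 1 (mod 113) ✓
So ord_113(92) = 112.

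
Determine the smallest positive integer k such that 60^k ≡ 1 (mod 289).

136

Since 60 ∈ (Z/289Z)^×, its order divides φ(289) = φ(17^2) = 17·(17−1) = 272 = 2^4 · 17.
Divisors of 272: 1, 2, 4, 8, 16, 17, 34, 68, 136, 272.
Compute 60^d (mod 289) for the divisors d until we hit 1:
60^1 ≡ 60 (mod 289)
60^2 ≡ 132 (mod 289)
60^4 ≡ 84 (mod 289)
60^8 ≡ 120 (mod 289)
60^16 ≡ 239 (mod 289)
60^17 ≡ 179 (mod 289)
60^34 ≡ 251 (mod 289)
60^68 ≡ 288 (mod 289)
60^136 ≡ 1 (mod 289) ✓
Therefore the multiplicative order of 60 modulo 289 is 136.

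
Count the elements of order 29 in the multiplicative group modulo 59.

φ(59) = 59 − 1 = 58 = 2 · 29.
(Z/59Z)^× is cyclic (|G| = 58); a cyclic group of order m has exactly φ(d) elements of each order d | m, and none otherwise.
29 | 58, and φ(29) = 29 − 1 = 28.

28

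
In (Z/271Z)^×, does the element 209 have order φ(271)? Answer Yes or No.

Yes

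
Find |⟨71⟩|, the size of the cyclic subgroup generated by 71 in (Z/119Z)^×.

16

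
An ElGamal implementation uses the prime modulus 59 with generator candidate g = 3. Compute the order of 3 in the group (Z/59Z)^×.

29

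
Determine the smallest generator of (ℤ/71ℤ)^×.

7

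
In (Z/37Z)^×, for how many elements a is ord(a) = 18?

6

φ(37) = 37 − 1 = 36 = 2^2 · 3^2.
(Z/37Z)^× is cyclic (|G| = 36); a cyclic group of order m has exactly φ(d) elements of each order d | m, and none otherwise.
18 = 2 · 3^2 divides 36, and φ(18) = 6.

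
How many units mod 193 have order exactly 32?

16

φ(193) = 193 − 1 = 192 = 2^6 · 3.
Since (Z/193Z)^× is cyclic of order 192, the number of elements of order d is φ(d) when d | 192 and 0 otherwise.
32 = 2^5 divides 192, and φ(32) = 16.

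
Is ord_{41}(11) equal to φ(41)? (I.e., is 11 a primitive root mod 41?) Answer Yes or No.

Yes

φ(41) = 41 − 1 = 40 = 2^3 · 5.
11 is a primitive root mod 41 iff 11^(φ(41)/q) ≢ 1 for every prime q | φ(41), i.e. q ∈ {2, 5}.
11^20 ≡ 40 (mod 41)  [q = 2: ≢ 1 ✓]
11^8 ≡ 16 (mod 41)  [q = 5: ≢ 1 ✓]
All checks pass, so 11 has order 40 and is a primitive root modulo 41.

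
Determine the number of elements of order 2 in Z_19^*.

1

φ(19) = 19 − 1 = 18 = 2 · 3^2.
In a cyclic group of order 18, there are φ(d) elements of order d for each divisor d of 18, and zero for non-divisors.
2 | 18, and φ(2) = 2 − 1 = 1.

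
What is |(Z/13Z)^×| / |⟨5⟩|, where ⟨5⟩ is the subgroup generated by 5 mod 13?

3

Since 5 ∈ (Z/13Z)^×, its order divides φ(13) = 13 − 1 = 12 = 2^2 · 3.
Divisors of 12: 1, 2, 3, 4, 6, 12.
Check 5^d mod 13 for each divisor in increasing order:
5^1 ≡ 5
5^2 ≡ 12
5^3 ≡ 8
5^4 ≡ 1
The order of 5 is 4, so the subgroup it generates has 4 elements.
The index is φ(13) / ord(5) = 12 / 4 = 3.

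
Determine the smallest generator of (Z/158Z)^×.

φ(158) = φ(2)·φ(79) = 1·78 = 78 = 2 · 3 · 13.
g is a primitive root iff g^(78/q) ≢ 1 (mod 158) for each prime q ∈ {2, 3, 13}.
g = 2: gcd(2, 158) = 2 > 1, not a unit — skip.
g = 3: 3^39 ≡ 157; 3^26 ≡ 23; 3^6 ≡ 97 — none is 1, so 3 is a primitive root.
The smallest primitive root modulo 158 is 3.

3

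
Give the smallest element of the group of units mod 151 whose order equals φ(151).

φ(151) = 151 − 1 = 150 = 2 · 3 · 5^2.
g is a primitive root iff g^(150/q) ≢ 1 (mod 151) for each prime q ∈ {2, 3, 5}.
g = 2: 2^75 ≡ 1 — hits 1, so not a primitive root.
g = 3: 3^75 ≡ 150; 3^50 ≡ 1 — hits 1, so not a primitive root.
g = 4: 4^75 ≡ 1 — hits 1, so not a primitive root.
g = 5: 5^75 ≡ 1 — hits 1, so not a primitive root.
g = 6: 6^75 ≡ 150; 6^50 ≡ 32; 6^30 ≡ 59 — none is 1, so 6 is a primitive root.
Hence the least primitive root of 151 is 6.

6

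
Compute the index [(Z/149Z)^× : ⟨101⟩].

1

The order of 101 must divide φ(149) = 149 − 1 = 148 = 2^2 · 37.
Divisors of 148: 1, 2, 4, 37, 74, 148.
Compute 101^d (mod 149) for the divisors d until we hit 1:
101^1 ≡ 101 (mod 149)
101^2 ≡ 69 (mod 149)
101^4 ≡ 142 (mod 149)
101^37 ≡ 105 (mod 149)
101^74 ≡ 148 (mod 149)
101^148 ≡ 1 (mod 149) ✓
The order of 101 is 148, so the subgroup it generates has 148 elements.
The index is φ(149) / ord(101) = 148 / 148 = 1.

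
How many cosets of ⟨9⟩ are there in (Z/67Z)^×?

6

Since 9 ∈ (Z/67Z)^×, its order divides φ(67) = 67 − 1 = 66 = 2 · 3 · 11.
Divisors of 66: 1, 2, 3, 6, 11, 22, 33, 66.
Test each divisor d:
9^1 ≡ 9 (mod 67)
9^2 ≡ 14 (mod 67)
9^3 ≡ 59 (mod 67)
9^6 ≡ 64 (mod 67)
9^11 ≡ 1 (mod 67) ✓
So ord_67(9) = 11, hence |⟨9⟩| = 11.
Index = |(Z/67Z)^×| / |⟨9⟩| = 66 / 11 = 6.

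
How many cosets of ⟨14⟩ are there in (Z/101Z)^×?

10

Since 14 ∈ (Z/101Z)^×, its order divides φ(101) = 101 − 1 = 100 = 2^2 · 5^2.
Divisors of 100: 1, 2, 4, 5, 10, 20, 25, 50, 100.
Evaluate successive powers at the divisors of 100:
14^1 ≡ 14 (mod 101)
14^2 ≡ 95 (mod 101)
14^4 ≡ 36 (mod 101)
14^5 ≡ 100 (mod 101)
14^10 ≡ 1 (mod 101) ✓
So ord_101(14) = 10, hence |⟨14⟩| = 10.
[(Z/101Z)^× : ⟨14⟩] = 100/10 = 10.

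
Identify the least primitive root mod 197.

2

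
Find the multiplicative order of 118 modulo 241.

Since 118 ∈ (Z/241Z)^×, its order divides φ(241) = 241 − 1 = 240 = 2^4 · 3 · 5.
Divisors of 240: 1, 2, 3, 4, 5, 6, 8, 10, 12, 15, 16, 20, 24, 30, 40, 48, 60, 80, 120, 240.
Test each divisor d:
118^1 ≡ 118 (mod 241)
118^2 ≡ 187 (mod 241)
118^3 ≡ 135 (mod 241)
118^4 ≡ 24 (mod 241)
118^5 ≡ 181 (mod 241)
118^6 ≡ 150 (mod 241)
118^8 ≡ 94 (mod 241)
118^10 ≡ 226 (mod 241)
118^12 ≡ 87 (mod 241)
118^15 ≡ 177 (mod 241)
118^16 ≡ 160 (mod 241)
118^20 ≡ 225 (mod 241)
118^24 ≡ 98 (mod 241)
118^30 ≡ 240 (mod 241)
118^40 ≡ 15 (mod 241)
118^48 ≡ 205 (mod 241)
118^60 ≡ 1 (mod 241) ✓
Therefore the multiplicative order of 118 modulo 241 is 60.

60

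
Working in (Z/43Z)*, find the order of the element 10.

21

By Lagrange's theorem, ord_43(10) divides φ(43) = 43 − 1 = 42 = 2 · 3 · 7.
Divisors of 42: 1, 2, 3, 6, 7, 14, 21, 42.
Evaluate successive powers at the divisors of 42:
10^1 ≡ 10 (mod 43)
10^2 ≡ 14 (mod 43)
10^3 ≡ 11 (mod 43)
10^6 ≡ 35 (mod 43)
10^7 ≡ 6 (mod 43)
10^14 ≡ 36 (mod 43)
10^21 ≡ 1 (mod 43) ✓
Hence ord(10) = 21.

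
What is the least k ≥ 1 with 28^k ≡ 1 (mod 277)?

69

By Lagrange's theorem, ord_277(28) divides φ(277) = 277 − 1 = 276 = 2^2 · 3 · 23.
Divisors of 276: 1, 2, 3, 4, 6, 12, 23, 46, 69, 92, 138, 276.
Test each divisor d:
28^1 ≡ 28 (mod 277)
28^2 ≡ 230 (mod 277)
28^3 ≡ 69 (mod 277)
28^4 ≡ 270 (mod 277)
28^6 ≡ 52 (mod 277)
28^12 ≡ 211 (mod 277)
28^23 ≡ 116 (mod 277)
28^46 ≡ 160 (mod 277)
28^69 ≡ 1 (mod 277) ✓
The smallest such exponent is 69, so the order of 28 is 69.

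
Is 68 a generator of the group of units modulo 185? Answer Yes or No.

No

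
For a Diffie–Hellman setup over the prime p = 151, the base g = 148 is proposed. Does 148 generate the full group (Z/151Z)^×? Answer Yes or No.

φ(151) = 151 − 1 = 150 = 2 · 3 · 5^2.
An element g generates (Z/151Z)^× iff g^(150/q) ≢ 1 (mod 151) for each prime q ∈ {2, 3, 5}.
148^75 ≡ 1 (mod 151)  [q = 2: ≡ 1 ✗]
148^50 ≡ 1 (mod 151)  [q = 3: ≡ 1 ✗]
148^30 ≡ 59 (mod 151)  [q = 5: ≢ 1 ✓]
The check at q = 2 fails, so 148 generates a proper subgroup.

No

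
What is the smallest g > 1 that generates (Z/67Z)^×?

φ(67) = 67 − 1 = 66 = 2 · 3 · 11.
g is a primitive root iff g^(66/q) ≢ 1 (mod 67) for each prime q ∈ {2, 3, 11}.
g = 2: 2^33 ≡ 66; 2^22 ≡ 37; 2^6 ≡ 64 — none is 1, so 2 is a primitive root.
The smallest primitive root modulo 67 is 2.

2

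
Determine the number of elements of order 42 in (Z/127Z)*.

12

φ(127) = 127 − 1 = 126 = 2 · 3^2 · 7.
Since (Z/127Z)^× is cyclic of order 126, the number of elements of order d is φ(d) when d | 126 and 0 otherwise.
42 = 2 · 3 · 7 divides 126, and φ(42) = 12.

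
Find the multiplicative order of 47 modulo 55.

20

By Lagrange's theorem, ord_55(47) divides φ(55) = φ(5·11) = (5−1)·(11−1) = 4·10 = 40 = 2^3 · 5.
Divisors of 40: 1, 2, 4, 5, 8, 10, 20, 40.
Compute 47^d (mod 55) for the divisors d until we hit 1:
47^1 ≡ 47 (mod 55)
47^2 ≡ 9 (mod 55)
47^4 ≡ 26 (mod 55)
47^5 ≡ 12 (mod 55)
47^8 ≡ 16 (mod 55)
47^10 ≡ 34 (mod 55)
47^20 ≡ 1 (mod 55) ✓
So ord_55(47) = 20.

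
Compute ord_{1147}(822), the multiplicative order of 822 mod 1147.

60

ord(822) | φ(1147) = φ(31·37) = (31−1)·(37−1) = 30·36 = 1080 = 2^3 · 3^3 · 5.
Divisors of 1080: 1, 2, 3, 4, 5, 6, 8, 9, 10, 12, 15, 18, 20, 24, 27, 30, 36, 40, 45, 54, 60, 72, 90, 108, 120, 135, 180, 216, 270, 360, 540, 1080.
Test each divisor d:
822^1 ≡ 822
822^2 ≡ 101
822^3 ≡ 438
822^4 ≡ 1025
822^5 ≡ 652
822^6 ≡ 295
822^8 ≡ 1120
822^9 ≡ 746
822^10 ≡ 714
822^12 ≡ 1000
822^15 ≡ 993
822^18 ≡ 221
822^20 ≡ 528
822^24 ≡ 963
822^27 ≡ 845
822^30 ≡ 776
822^36 ≡ 667
822^40 ≡ 63
822^45 ≡ 931
822^54 ≡ 591
822^60 ≡ 1
Hence ord(822) = 60.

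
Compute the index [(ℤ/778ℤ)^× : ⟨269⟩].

4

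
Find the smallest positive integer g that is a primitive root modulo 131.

2

φ(131) = 131 − 1 = 130 = 2 · 5 · 13.
Test candidates g = 2, 3, … against the prime factors q ∈ {2, 5, 13} of φ(131): g is a generator iff g^(130/q) ≢ 1 for every such q.
g = 2: 2^65 ≡ 130; 2^26 ≡ 53; 2^10 ≡ 107 — none is 1, so 2 is a primitive root.
Hence the least primitive root of 131 is 2.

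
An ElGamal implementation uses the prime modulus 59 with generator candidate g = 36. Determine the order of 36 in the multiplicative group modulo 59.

29

ord(36) | φ(59) = 59 − 1 = 58 = 2 · 29.
Divisors of 58: 1, 2, 29, 58.
Compute 36^d (mod 59) for the divisors d until we hit 1:
36^1 ≡ 36 (mod 59)
36^2 ≡ 57 (mod 59)
36^29 ≡ 1 (mod 59) ✓
Therefore the multiplicative order of 36 modulo 59 is 29.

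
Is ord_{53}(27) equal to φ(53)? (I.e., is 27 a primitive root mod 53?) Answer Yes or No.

Yes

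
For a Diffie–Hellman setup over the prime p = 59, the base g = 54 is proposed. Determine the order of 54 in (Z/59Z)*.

58

The order of 54 must divide φ(59) = 59 − 1 = 58 = 2 · 29.
Divisors of 58: 1, 2, 29, 58.
Check 54^d mod 59 for each divisor in increasing order:
54^1 ≡ 54 (mod 59)
54^2 ≡ 25 (mod 59)
54^29 ≡ 58 (mod 59)
54^58 ≡ 1 (mod 59) ✓
Therefore the multiplicative order of 54 modulo 59 is 58.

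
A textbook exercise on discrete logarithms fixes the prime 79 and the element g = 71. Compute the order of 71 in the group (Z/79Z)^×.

Since 71 ∈ (Z/79Z)^×, its order divides φ(79) = 79 − 1 = 78 = 2 · 3 · 13.
Divisors of 78: 1, 2, 3, 6, 13, 26, 39, 78.
Test each divisor d:
71^1 ≡ 71
71^2 ≡ 64
71^3 ≡ 41
71^6 ≡ 22
71^13 ≡ 78
71^26 ≡ 1
So ord_79(71) = 26.

26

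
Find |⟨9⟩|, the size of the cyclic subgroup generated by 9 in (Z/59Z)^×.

By Lagrange's theorem, ord_59(9) divides φ(59) = 59 − 1 = 58 = 2 · 29.
Divisors of 58: 1, 2, 29, 58.
Compute 9^d (mod 59) for the divisors d until we hit 1:
9^1 ≡ 9
9^2 ≡ 22
9^29 ≡ 1
So ord_59(9) = 29.

29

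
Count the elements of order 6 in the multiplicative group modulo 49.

2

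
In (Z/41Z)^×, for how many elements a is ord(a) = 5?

4

φ(41) = 41 − 1 = 40 = 2^3 · 5.
In a cyclic group of order 40, there are φ(d) elements of order d for each divisor d of 40, and zero for non-divisors.
5 | 40, and φ(5) = 5 − 1 = 4.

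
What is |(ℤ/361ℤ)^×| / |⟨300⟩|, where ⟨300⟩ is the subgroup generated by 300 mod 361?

The order of 300 must divide φ(361) = φ(19^2) = 19·(19−1) = 342 = 2 · 3^2 · 19.
Divisors of 342: 1, 2, 3, 6, 9, 18, 19, 38, 57, 114, 171, 342.
Check 300^d mod 361 for each divisor in increasing order:
300^1 ≡ 300 (mod 361)
300^2 ≡ 111 (mod 361)
300^3 ≡ 88 (mod 361)
300^6 ≡ 163 (mod 361)
300^9 ≡ 265 (mod 361)
300^18 ≡ 191 (mod 361)
300^19 ≡ 262 (mod 361)
300^38 ≡ 54 (mod 361)
300^57 ≡ 69 (mod 361)
300^114 ≡ 68 (mod 361)
300^171 ≡ 360 (mod 361)
300^342 ≡ 1 (mod 361) ✓
So ord_361(300) = 342, hence |⟨300⟩| = 342.
Index = |(Z/361Z)^×| / |⟨300⟩| = 342 / 342 = 1.

1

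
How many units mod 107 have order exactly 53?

φ(107) = 107 − 1 = 106 = 2 · 53.
Since (Z/107Z)^× is cyclic of order 106, the number of elements of order d is φ(d) when d | 106 and 0 otherwise.
53 | 106, and φ(53) = 53 − 1 = 52.

52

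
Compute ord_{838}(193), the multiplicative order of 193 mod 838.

418

ord(193) | φ(838) = φ(2)·φ(419) = 1·418 = 418 = 2 · 11 · 19.
Divisors of 418: 1, 2, 11, 19, 22, 38, 209, 418.
Compute 193^d (mod 838) for the divisors d until we hit 1:
193^1 ≡ 193 (mod 838)
193^2 ≡ 377 (mod 838)
193^11 ≡ 459 (mod 838)
193^19 ≡ 119 (mod 838)
193^22 ≡ 343 (mod 838)
193^38 ≡ 753 (mod 838)
193^209 ≡ 837 (mod 838)
193^418 ≡ 1 (mod 838) ✓
The smallest such exponent is 418, so the order of 193 is 418.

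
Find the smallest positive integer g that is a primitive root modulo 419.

2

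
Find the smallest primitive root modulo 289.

3

φ(289) = φ(17^2) = 17·(17−1) = 272 = 2^4 · 17.
Test candidates g = 2, 3, … against the prime factors q ∈ {2, 17} of φ(289): g is a generator iff g^(272/q) ≢ 1 for every such q.
g = 2: 2^136 ≡ 1 — hits 1, so not a primitive root.
g = 3: 3^136 ≡ 288; 3^16 ≡ 171 — none is 1, so 3 is a primitive root.
Hence the least primitive root of 289 is 3.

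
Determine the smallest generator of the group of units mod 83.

2

φ(83) = 83 − 1 = 82 = 2 · 41.
Test candidates g = 2, 3, … against the prime factors q ∈ {2, 41} of φ(83): g is a generator iff g^(82/q) ≢ 1 for every such q.
g = 2: 2^41 ≡ 82; 2^2 ≡ 4 — none is 1, so 2 is a primitive root.
So 2 is the smallest generator of (Z/83Z)^×.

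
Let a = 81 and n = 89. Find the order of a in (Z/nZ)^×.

By Lagrange's theorem, ord_89(81) divides φ(89) = 89 − 1 = 88 = 2^3 · 11.
Divisors of 88: 1, 2, 4, 8, 11, 22, 44, 88.
Check 81^d mod 89 for each divisor in increasing order:
81^1 ≡ 81 (mod 89)
81^2 ≡ 64 (mod 89)
81^4 ≡ 2 (mod 89)
81^8 ≡ 4 (mod 89)
81^11 ≡ 88 (mod 89)
81^22 ≡ 1 (mod 89) ✓
So ord_89(81) = 22.

22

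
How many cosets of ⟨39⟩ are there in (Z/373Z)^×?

4

Since 39 ∈ (Z/373Z)^×, its order divides φ(373) = 373 − 1 = 372 = 2^2 · 3 · 31.
Divisors of 372: 1, 2, 3, 4, 6, 12, 31, 62, 93, 124, 186, 372.
Compute 39^d (mod 373) for the divisors d until we hit 1:
39^1 ≡ 39 (mod 373)
39^2 ≡ 29 (mod 373)
39^3 ≡ 12 (mod 373)
39^4 ≡ 95 (mod 373)
39^6 ≡ 144 (mod 373)
39^12 ≡ 221 (mod 373)
39^31 ≡ 284 (mod 373)
39^62 ≡ 88 (mod 373)
39^93 ≡ 1 (mod 373) ✓
Thus |⟨39⟩| = ord(39) = 93.
Index = |(Z/373Z)^×| / |⟨39⟩| = 372 / 93 = 4.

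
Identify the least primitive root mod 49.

3

φ(49) = φ(7^2) = 7·(7−1) = 42 = 2 · 3 · 7.
Test candidates g = 2, 3, … against the prime factors q ∈ {2, 3, 7} of φ(49): g is a generator iff g^(42/q) ≢ 1 for every such q.
g = 2: 2^21 ≡ 1 — hits 1, so not a primitive root.
g = 3: 3^21 ≡ 48; 3^14 ≡ 30; 3^6 ≡ 43 — none is 1, so 3 is a primitive root.
Hence the least primitive root of 49 is 3.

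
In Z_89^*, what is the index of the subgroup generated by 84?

2

ord(84) | φ(89) = 89 − 1 = 88 = 2^3 · 11.
Divisors of 88: 1, 2, 4, 8, 11, 22, 44, 88.
Evaluate successive powers at the divisors of 88:
84^1 ≡ 84
84^2 ≡ 25
84^4 ≡ 2
84^8 ≡ 4
84^11 ≡ 34
84^22 ≡ 88
84^44 ≡ 1
So ord_89(84) = 44, hence |⟨84⟩| = 44.
[(Z/89Z)^× : ⟨84⟩] = 88/44 = 2.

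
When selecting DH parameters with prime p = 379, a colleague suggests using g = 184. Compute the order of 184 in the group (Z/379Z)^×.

14

By Lagrange's theorem, ord_379(184) divides φ(379) = 379 − 1 = 378 = 2 · 3^3 · 7.
Divisors of 378: 1, 2, 3, 6, 7, 9, 14, 18, 21, 27, 42, 54, 63, 126, 189, 378.
Check 184^d mod 379 for each divisor in increasing order:
184^1 ≡ 184
184^2 ≡ 125
184^3 ≡ 260
184^6 ≡ 138
184^7 ≡ 378
184^9 ≡ 254
184^14 ≡ 1
So ord_379(184) = 14.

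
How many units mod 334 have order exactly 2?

φ(334) = φ(2)·φ(167) = 1·166 = 166 = 2 · 83.
In a cyclic group of order 166, there are φ(d) elements of order d for each divisor d of 166, and zero for non-divisors.
2 | 166, and φ(2) = 2 − 1 = 1.

1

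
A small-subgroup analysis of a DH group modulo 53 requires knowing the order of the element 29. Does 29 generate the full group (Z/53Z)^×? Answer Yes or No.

No

φ(53) = 53 − 1 = 52 = 2^2 · 13.
An element g generates (Z/53Z)^× iff g^(52/q) ≢ 1 (mod 53) for each prime q ∈ {2, 13}.
29^26 ≡ 1 (mod 53)  [q = 2: ≡ 1 ✗]
29^4 ≡ 49 (mod 53)  [q = 13: ≢ 1 ✓]
Since 29^26 ≡ 1, the order of 29 divides 26 < 52, so 29 is not a primitive root.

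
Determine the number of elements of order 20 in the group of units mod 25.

φ(25) = φ(5^2) = 5·(5−1) = 20 = 2^2 · 5.
Since (Z/25Z)^× is cyclic of order 20, the number of elements of order d is φ(d) when d | 20 and 0 otherwise.
20 = 2^2 · 5 divides 20, and φ(20) = 8.

8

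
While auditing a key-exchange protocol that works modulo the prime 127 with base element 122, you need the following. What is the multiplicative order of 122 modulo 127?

21

The order of 122 must divide φ(127) = 127 − 1 = 126 = 2 · 3^2 · 7.
Divisors of 126: 1, 2, 3, 6, 7, 9, 14, 18, 21, 42, 63, 126.
Check 122^d mod 127 for each divisor in increasing order:
122^1 ≡ 122 (mod 127)
122^2 ≡ 25 (mod 127)
122^3 ≡ 2 (mod 127)
122^6 ≡ 4 (mod 127)
122^7 ≡ 107 (mod 127)
122^9 ≡ 8 (mod 127)
122^14 ≡ 19 (mod 127)
122^18 ≡ 64 (mod 127)
122^21 ≡ 1 (mod 127) ✓
Therefore the multiplicative order of 122 modulo 127 is 21.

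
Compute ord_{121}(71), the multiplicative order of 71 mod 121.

The order of 71 must divide φ(121) = φ(11^2) = 11·(11−1) = 110 = 2 · 5 · 11.
Divisors of 110: 1, 2, 5, 10, 11, 22, 55, 110.
Check 71^d mod 121 for each divisor in increasing order:
71^1 ≡ 71
71^2 ≡ 80
71^5 ≡ 45
71^10 ≡ 89
71^11 ≡ 27
71^22 ≡ 3
71^55 ≡ 1
The smallest such exponent is 55, so the order of 71 is 55.

55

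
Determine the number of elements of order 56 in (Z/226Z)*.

φ(226) = φ(2)·φ(113) = 1·112 = 112 = 2^4 · 7.
In a cyclic group of order 112, there are φ(d) elements of order d for each divisor d of 112, and zero for non-divisors.
56 = 2^3 · 7 divides 112, and φ(56) = 24.

24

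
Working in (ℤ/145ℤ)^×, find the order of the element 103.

By Lagrange's theorem, ord_145(103) divides φ(145) = φ(5·29) = (5−1)·(29−1) = 4·28 = 112 = 2^4 · 7.
Divisors of 112: 1, 2, 4, 7, 8, 14, 16, 28, 56, 112.
Test each divisor d:
103^1 ≡ 103
103^2 ≡ 24
103^4 ≡ 141
103^7 ≡ 117
103^8 ≡ 16
103^14 ≡ 59
103^16 ≡ 111
103^28 ≡ 1
Therefore the multiplicative order of 103 modulo 145 is 28.

28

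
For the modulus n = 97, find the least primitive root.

5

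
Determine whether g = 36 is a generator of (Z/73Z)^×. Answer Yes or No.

φ(73) = 73 − 1 = 72 = 2^3 · 3^2.
36 is a primitive root mod 73 iff 36^(φ(73)/q) ≢ 1 for every prime q | φ(73), i.e. q ∈ {2, 3}.
36^36 ≡ 1 (mod 73)  [q = 2: ≡ 1 ✗]
36^24 ≡ 8 (mod 73)  [q = 3: ≢ 1 ✓]
The check at q = 2 fails, so 36 generates a proper subgroup.

No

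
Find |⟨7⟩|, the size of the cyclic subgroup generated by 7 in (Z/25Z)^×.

4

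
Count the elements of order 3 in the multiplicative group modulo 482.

φ(482) = φ(2)·φ(241) = 1·240 = 240 = 2^4 · 3 · 5.
In a cyclic group of order 240, there are φ(d) elements of order d for each divisor d of 240, and zero for non-divisors.
3 | 240, and φ(3) = 3 − 1 = 2.

2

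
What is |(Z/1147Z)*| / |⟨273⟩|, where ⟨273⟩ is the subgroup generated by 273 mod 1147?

ord(273) | φ(1147) = φ(31·37) = (31−1)·(37−1) = 30·36 = 1080 = 2^3 · 3^3 · 5.
Divisors of 1080: 1, 2, 3, 4, 5, 6, 8, 9, 10, 12, 15, 18, 20, 24, 27, 30, 36, 40, 45, 54, 60, 72, 90, 108, 120, 135, 180, 216, 270, 360, 540, 1080.
Check 273^d mod 1147 for each divisor in increasing order:
273^1 ≡ 273 (mod 1147)
273^2 ≡ 1121 (mod 1147)
273^3 ≡ 931 (mod 1147)
273^4 ≡ 676 (mod 1147)
273^5 ≡ 1028 (mod 1147)
273^6 ≡ 776 (mod 1147)
273^8 ≡ 470 (mod 1147)
273^9 ≡ 993 (mod 1147)
273^10 ≡ 397 (mod 1147)
273^12 ≡ 1 (mod 1147) ✓
Thus |⟨273⟩| = ord(273) = 12.
Index = |(Z/1147Z)^×| / |⟨273⟩| = 1080 / 12 = 90.

90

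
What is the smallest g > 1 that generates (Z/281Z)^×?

φ(281) = 281 − 1 = 280 = 2^3 · 5 · 7.
Test candidates g = 2, 3, … against the prime factors q ∈ {2, 5, 7} of φ(281): g is a generator iff g^(280/q) ≢ 1 for every such q.
g = 2: 2^140 ≡ 1 — hits 1, so not a primitive root.
g = 3: 3^140 ≡ 280; 3^56 ≡ 86; 3^40 ≡ 249 — none is 1, so 3 is a primitive root.
The smallest primitive root modulo 281 is 3.

3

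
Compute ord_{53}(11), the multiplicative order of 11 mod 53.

26

The order of 11 must divide φ(53) = 53 − 1 = 52 = 2^2 · 13.
Divisors of 52: 1, 2, 4, 13, 26, 52.
Check 11^d mod 53 for each divisor in increasing order:
11^1 ≡ 11
11^2 ≡ 15
11^4 ≡ 13
11^13 ≡ 52
11^26 ≡ 1
Hence ord(11) = 26.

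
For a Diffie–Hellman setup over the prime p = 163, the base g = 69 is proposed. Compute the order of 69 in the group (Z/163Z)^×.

By Lagrange's theorem, ord_163(69) divides φ(163) = 163 − 1 = 162 = 2 · 3^4.
Divisors of 162: 1, 2, 3, 6, 9, 18, 27, 54, 81, 162.
Compute 69^d (mod 163) for the divisors d until we hit 1:
69^1 ≡ 69 (mod 163)
69^2 ≡ 34 (mod 163)
69^3 ≡ 64 (mod 163)
69^6 ≡ 21 (mod 163)
69^9 ≡ 40 (mod 163)
69^18 ≡ 133 (mod 163)
69^27 ≡ 104 (mod 163)
69^54 ≡ 58 (mod 163)
69^81 ≡ 1 (mod 163) ✓
So ord_163(69) = 81.

81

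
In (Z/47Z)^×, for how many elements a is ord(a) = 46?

22

φ(47) = 47 − 1 = 46 = 2 · 23.
In a cyclic group of order 46, there are φ(d) elements of order d for each divisor d of 46, and zero for non-divisors.
46 = 2 · 23 divides 46, and φ(46) = 22.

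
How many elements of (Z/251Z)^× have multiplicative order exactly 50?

20

φ(251) = 251 − 1 = 250 = 2 · 5^3.
Since (Z/251Z)^× is cyclic of order 250, the number of elements of order d is φ(d) when d | 250 and 0 otherwise.
50 = 2 · 5^2 divides 250, and φ(50) = 20.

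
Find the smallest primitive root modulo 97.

5

φ(97) = 97 − 1 = 96 = 2^5 · 3.
g is a primitive root iff g^(96/q) ≢ 1 (mod 97) for each prime q ∈ {2, 3}.
g = 2: 2^48 ≡ 1 — hits 1, so not a primitive root.
g = 3: 3^48 ≡ 1 — hits 1, so not a primitive root.
g = 4: 4^48 ≡ 1 — hits 1, so not a primitive root.
g = 5: 5^48 ≡ 96; 5^32 ≡ 35 — none is 1, so 5 is a primitive root.
So 5 is the smallest generator of (Z/97Z)^×.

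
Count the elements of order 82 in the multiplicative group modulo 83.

40

φ(83) = 83 − 1 = 82 = 2 · 41.
In a cyclic group of order 82, there are φ(d) elements of order d for each divisor d of 82, and zero for non-divisors.
82 = 2 · 41 divides 82, and φ(82) = 40.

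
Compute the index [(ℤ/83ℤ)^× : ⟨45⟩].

1

The order of 45 must divide φ(83) = 83 − 1 = 82 = 2 · 41.
Divisors of 82: 1, 2, 41, 82.
Check 45^d mod 83 for each divisor in increasing order:
45^1 ≡ 45
45^2 ≡ 33
45^41 ≡ 82
45^82 ≡ 1
Thus |⟨45⟩| = ord(45) = 82.
Index = |(Z/83Z)^×| / |⟨45⟩| = 82 / 82 = 1.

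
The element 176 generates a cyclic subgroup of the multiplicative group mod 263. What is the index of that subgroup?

2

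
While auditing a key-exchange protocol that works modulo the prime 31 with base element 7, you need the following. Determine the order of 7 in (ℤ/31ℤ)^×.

By Lagrange's theorem, ord_31(7) divides φ(31) = 31 − 1 = 30 = 2 · 3 · 5.
Divisors of 30: 1, 2, 3, 5, 6, 10, 15, 30.
Evaluate successive powers at the divisors of 30:
7^1 ≡ 7 (mod 31)
7^2 ≡ 18 (mod 31)
7^3 ≡ 2 (mod 31)
7^5 ≡ 5 (mod 31)
7^6 ≡ 4 (mod 31)
7^10 ≡ 25 (mod 31)
7^15 ≡ 1 (mod 31) ✓
The smallest such exponent is 15, so the order of 7 is 15.

15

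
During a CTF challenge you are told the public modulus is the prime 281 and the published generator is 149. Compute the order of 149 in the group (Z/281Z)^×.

By Lagrange's theorem, ord_281(149) divides φ(281) = 281 − 1 = 280 = 2^3 · 5 · 7.
Divisors of 280: 1, 2, 4, 5, 7, 8, 10, 14, 20, 28, 35, 40, 56, 70, 140, 280.
Compute 149^d (mod 281) for the divisors d until we hit 1:
149^1 ≡ 149 (mod 281)
149^2 ≡ 2 (mod 281)
149^4 ≡ 4 (mod 281)
149^5 ≡ 34 (mod 281)
149^7 ≡ 68 (mod 281)
149^8 ≡ 16 (mod 281)
149^10 ≡ 32 (mod 281)
149^14 ≡ 128 (mod 281)
149^20 ≡ 181 (mod 281)
149^28 ≡ 86 (mod 281)
149^35 ≡ 228 (mod 281)
149^40 ≡ 165 (mod 281)
149^56 ≡ 90 (mod 281)
149^70 ≡ 280 (mod 281)
149^140 ≡ 1 (mod 281) ✓
Hence ord(149) = 140.

140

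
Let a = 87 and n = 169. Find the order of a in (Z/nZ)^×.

39

The order of 87 must divide φ(169) = φ(13^2) = 13·(13−1) = 156 = 2^2 · 3 · 13.
Divisors of 156: 1, 2, 3, 4, 6, 12, 13, 26, 39, 52, 78, 156.
Check 87^d mod 169 for each divisor in increasing order:
87^1 ≡ 87
87^2 ≡ 133
87^3 ≡ 79
87^4 ≡ 113
87^6 ≡ 157
87^12 ≡ 144
87^13 ≡ 22
87^26 ≡ 146
87^39 ≡ 1
Hence ord(87) = 39.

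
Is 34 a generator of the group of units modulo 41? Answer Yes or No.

φ(41) = 41 − 1 = 40 = 2^3 · 5.
Test 34^(40/q) mod 41 for each prime factor q of 40:
34^20 ≡ 40 (mod 41)  [q = 2: ≢ 1 ✓]
34^8 ≡ 37 (mod 41)  [q = 5: ≢ 1 ✓]
None equal 1, so ord_41(34) = 40: 34 is a primitive root.

Yes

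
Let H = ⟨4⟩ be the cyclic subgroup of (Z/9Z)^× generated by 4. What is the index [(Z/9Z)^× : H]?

2

By Lagrange's theorem, ord_9(4) divides φ(9) = φ(3^2) = 3·(3−1) = 6 = 2 · 3.
Divisors of 6: 1, 2, 3, 6.
Compute 4^d (mod 9) for the divisors d until we hit 1:
4^1 ≡ 4
4^2 ≡ 7
4^3 ≡ 1
So ord_9(4) = 3, hence |⟨4⟩| = 3.
The index is φ(9) / ord(4) = 6 / 3 = 2.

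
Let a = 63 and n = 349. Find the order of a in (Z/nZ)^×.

ord(63) | φ(349) = 349 − 1 = 348 = 2^2 · 3 · 29.
Divisors of 348: 1, 2, 3, 4, 6, 12, 29, 58, 87, 116, 174, 348.
Test each divisor d:
63^1 ≡ 63 (mod 349)
63^2 ≡ 130 (mod 349)
63^3 ≡ 163 (mod 349)
63^4 ≡ 148 (mod 349)
63^6 ≡ 45 (mod 349)
63^12 ≡ 280 (mod 349)
63^29 ≡ 160 (mod 349)
63^58 ≡ 123 (mod 349)
63^87 ≡ 136 (mod 349)
63^116 ≡ 122 (mod 349)
63^174 ≡ 348 (mod 349)
63^348 ≡ 1 (mod 349) ✓
So ord_349(63) = 348.

348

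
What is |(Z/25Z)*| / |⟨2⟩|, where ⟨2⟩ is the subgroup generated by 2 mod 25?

The order of 2 must divide φ(25) = φ(5^2) = 5·(5−1) = 20 = 2^2 · 5.
Divisors of 20: 1, 2, 4, 5, 10, 20.
Test each divisor d:
2^1 ≡ 2
2^2 ≡ 4
2^4 ≡ 16
2^5 ≡ 7
2^10 ≡ 24
2^20 ≡ 1
Thus |⟨2⟩| = ord(2) = 20.
The index is φ(25) / ord(2) = 20 / 20 = 1.

1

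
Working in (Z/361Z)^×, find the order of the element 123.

The order of 123 must divide φ(361) = φ(19^2) = 19·(19−1) = 342 = 2 · 3^2 · 19.
Divisors of 342: 1, 2, 3, 6, 9, 18, 19, 38, 57, 114, 171, 342.
Compute 123^d (mod 361) for the divisors d until we hit 1:
123^1 ≡ 123 (mod 361)
123^2 ≡ 328 (mod 361)
123^3 ≡ 273 (mod 361)
123^6 ≡ 163 (mod 361)
123^9 ≡ 96 (mod 361)
123^18 ≡ 191 (mod 361)
123^19 ≡ 28 (mod 361)
123^38 ≡ 62 (mod 361)
123^57 ≡ 292 (mod 361)
123^114 ≡ 68 (mod 361)
123^171 ≡ 1 (mod 361) ✓
Therefore the multiplicative order of 123 modulo 361 is 171.

171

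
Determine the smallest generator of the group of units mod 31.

3

φ(31) = 31 − 1 = 30 = 2 · 3 · 5.
g is a primitive root iff g^(30/q) ≢ 1 (mod 31) for each prime q ∈ {2, 3, 5}.
g = 2: 2^15 ≡ 1 — hits 1, so not a primitive root.
g = 3: 3^15 ≡ 30; 3^10 ≡ 25; 3^6 ≡ 16 — none is 1, so 3 is a primitive root.
Hence the least primitive root of 31 is 3.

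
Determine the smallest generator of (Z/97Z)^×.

φ(97) = 97 − 1 = 96 = 2^5 · 3.
g is a primitive root iff g^(96/q) ≢ 1 (mod 97) for each prime q ∈ {2, 3}.
g = 2: 2^48 ≡ 1 — hits 1, so not a primitive root.
g = 3: 3^48 ≡ 1 — hits 1, so not a primitive root.
g = 4: 4^48 ≡ 1 — hits 1, so not a primitive root.
g = 5: 5^48 ≡ 96; 5^32 ≡ 35 — none is 1, so 5 is a primitive root.
Hence the least primitive root of 97 is 5.

5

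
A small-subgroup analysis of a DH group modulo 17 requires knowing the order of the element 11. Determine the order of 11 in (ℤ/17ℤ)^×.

The order of 11 must divide φ(17) = 17 − 1 = 16 = 2^4.
Divisors of 16: 1, 2, 4, 8, 16.
Compute 11^d (mod 17) for the divisors d until we hit 1:
11^1 ≡ 11 (mod 17)
11^2 ≡ 2 (mod 17)
11^4 ≡ 4 (mod 17)
11^8 ≡ 16 (mod 17)
11^16 ≡ 1 (mod 17) ✓
So ord_17(11) = 16.

16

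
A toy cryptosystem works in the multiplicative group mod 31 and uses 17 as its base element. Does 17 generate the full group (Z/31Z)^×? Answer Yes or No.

Yes

φ(31) = 31 − 1 = 30 = 2 · 3 · 5.
It suffices to check that the order of 17 is not a proper divisor of 30: compute 17^(30/q) for q ∈ {2, 3, 5}.
17^15 ≡ 30 (mod 31)  [q = 2: ≢ 1 ✓]
17^10 ≡ 25 (mod 31)  [q = 3: ≢ 1 ✓]
17^6 ≡ 8 (mod 31)  [q = 5: ≢ 1 ✓]
Every test exponent gives a nontrivial residue, hence 17 generates the full group.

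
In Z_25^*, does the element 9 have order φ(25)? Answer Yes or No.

No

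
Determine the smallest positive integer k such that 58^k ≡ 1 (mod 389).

97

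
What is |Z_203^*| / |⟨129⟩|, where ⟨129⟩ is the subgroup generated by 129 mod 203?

4

Since 129 ∈ (Z/203Z)^×, its order divides φ(203) = φ(7·29) = (7−1)·(29−1) = 6·28 = 168 = 2^3 · 3 · 7.
Divisors of 168: 1, 2, 3, 4, 6, 7, 8, 12, 14, 21, 24, 28, 42, 56, 84, 168.
Check 129^d mod 203 for each divisor in increasing order:
129^1 ≡ 129 (mod 203)
129^2 ≡ 198 (mod 203)
129^3 ≡ 167 (mod 203)
129^4 ≡ 25 (mod 203)
129^6 ≡ 78 (mod 203)
129^7 ≡ 115 (mod 203)
129^8 ≡ 16 (mod 203)
129^12 ≡ 197 (mod 203)
129^14 ≡ 30 (mod 203)
129^21 ≡ 202 (mod 203)
129^24 ≡ 36 (mod 203)
129^28 ≡ 88 (mod 203)
129^42 ≡ 1 (mod 203) ✓
So ord_203(129) = 42, hence |⟨129⟩| = 42.
Index = |(Z/203Z)^×| / |⟨129⟩| = 168 / 42 = 4.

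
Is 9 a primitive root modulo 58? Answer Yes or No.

No

φ(58) = φ(2)·φ(29) = 1·28 = 28 = 2^2 · 7.
An element g generates (Z/58Z)^× iff g^(28/q) ≢ 1 (mod 58) for each prime q ∈ {2, 7}.
9^14 ≡ 1 (mod 58)  [q = 2: ≡ 1 ✗]
9^4 ≡ 7 (mod 58)  [q = 7: ≢ 1 ✓]
Since 9^14 ≡ 1, the order of 9 divides 14 < 28, so 9 is not a primitive root.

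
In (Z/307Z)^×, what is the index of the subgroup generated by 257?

2

The order of 257 must divide φ(307) = 307 − 1 = 306 = 2 · 3^2 · 17.
Divisors of 306: 1, 2, 3, 6, 9, 17, 18, 34, 51, 102, 153, 306.
Test each divisor d:
257^1 ≡ 257
257^2 ≡ 44
257^3 ≡ 256
257^6 ≡ 145
257^9 ≡ 280
257^17 ≡ 274
257^18 ≡ 115
257^34 ≡ 168
257^51 ≡ 289
257^102 ≡ 17
257^153 ≡ 1
So ord_307(257) = 153, hence |⟨257⟩| = 153.
The index is φ(307) / ord(257) = 306 / 153 = 2.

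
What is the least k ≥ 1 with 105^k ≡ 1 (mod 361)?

342

ord(105) | φ(361) = φ(19^2) = 19·(19−1) = 342 = 2 · 3^2 · 19.
Divisors of 342: 1, 2, 3, 6, 9, 18, 19, 38, 57, 114, 171, 342.
Compute 105^d (mod 361) for the divisors d until we hit 1:
105^1 ≡ 105 (mod 361)
105^2 ≡ 195 (mod 361)
105^3 ≡ 259 (mod 361)
105^6 ≡ 296 (mod 361)
105^9 ≡ 132 (mod 361)
105^18 ≡ 96 (mod 361)
105^19 ≡ 333 (mod 361)
105^38 ≡ 62 (mod 361)
105^57 ≡ 69 (mod 361)
105^114 ≡ 68 (mod 361)
105^171 ≡ 360 (mod 361)
105^342 ≡ 1 (mod 361) ✓
Hence ord(105) = 342.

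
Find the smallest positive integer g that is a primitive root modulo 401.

3

φ(401) = 401 − 1 = 400 = 2^4 · 5^2.
Test candidates g = 2, 3, … against the prime factors q ∈ {2, 5} of φ(401): g is a generator iff g^(400/q) ≢ 1 for every such q.
g = 2: 2^200 ≡ 1 — hits 1, so not a primitive root.
g = 3: 3^200 ≡ 400; 3^80 ≡ 72 — none is 1, so 3 is a primitive root.
The smallest primitive root modulo 401 is 3.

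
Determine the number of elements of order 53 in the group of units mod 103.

0

φ(103) = 103 − 1 = 102 = 2 · 3 · 17.
Since (Z/103Z)^× is cyclic of order 102, the number of elements of order d is φ(d) when d | 102 and 0 otherwise.
Here 102 is not a multiple of 53, so there are no elements of order 53.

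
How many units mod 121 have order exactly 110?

40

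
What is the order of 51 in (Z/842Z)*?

14

Since 51 ∈ (Z/842Z)^×, its order divides φ(842) = φ(2)·φ(421) = 1·420 = 420 = 2^2 · 3 · 5 · 7.
Divisors of 420: 1, 2, 3, 4, 5, 6, 7, 10, 12, 14, 15, 20, 21, 28, 30, 35, 42, 60, 70, 84, 105, 140, 210, 420.
Test each divisor d:
51^1 ≡ 51
51^2 ≡ 75
51^3 ≡ 457
51^4 ≡ 573
51^5 ≡ 595
51^6 ≡ 33
51^7 ≡ 841
51^10 ≡ 385
51^12 ≡ 247
51^14 ≡ 1
Therefore the multiplicative order of 51 modulo 842 is 14.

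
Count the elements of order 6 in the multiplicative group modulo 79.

φ(79) = 79 − 1 = 78 = 2 · 3 · 13.
In a cyclic group of order 78, there are φ(d) elements of order d for each divisor d of 78, and zero for non-divisors.
6 = 2 · 3 divides 78, and φ(6) = 2.

2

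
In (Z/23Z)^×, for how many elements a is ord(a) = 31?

φ(23) = 23 − 1 = 22 = 2 · 11.
(Z/23Z)^× is cyclic (|G| = 22); a cyclic group of order m has exactly φ(d) elements of each order d | m, and none otherwise.
Here 22 is not a multiple of 31, so there are no elements of order 31.

0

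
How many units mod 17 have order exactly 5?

0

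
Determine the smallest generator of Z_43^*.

3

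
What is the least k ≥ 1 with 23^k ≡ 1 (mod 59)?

58

By Lagrange's theorem, ord_59(23) divides φ(59) = 59 − 1 = 58 = 2 · 29.
Divisors of 58: 1, 2, 29, 58.
Check 23^d mod 59 for each divisor in increasing order:
23^1 ≡ 23 (mod 59)
23^2 ≡ 57 (mod 59)
23^29 ≡ 58 (mod 59)
23^58 ≡ 1 (mod 59) ✓
So ord_59(23) = 58.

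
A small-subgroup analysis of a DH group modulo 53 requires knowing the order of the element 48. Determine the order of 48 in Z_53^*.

52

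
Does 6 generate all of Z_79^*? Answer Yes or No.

Yes

φ(79) = 79 − 1 = 78 = 2 · 3 · 13.
It suffices to check that the order of 6 is not a proper divisor of 78: compute 6^(78/q) for q ∈ {2, 3, 13}.
6^39 ≡ 78 (mod 79)  [q = 2: ≢ 1 ✓]
6^26 ≡ 55 (mod 79)  [q = 3: ≢ 1 ✓]
6^6 ≡ 46 (mod 79)  [q = 13: ≢ 1 ✓]
None equal 1, so ord_79(6) = 78: 6 is a primitive root.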